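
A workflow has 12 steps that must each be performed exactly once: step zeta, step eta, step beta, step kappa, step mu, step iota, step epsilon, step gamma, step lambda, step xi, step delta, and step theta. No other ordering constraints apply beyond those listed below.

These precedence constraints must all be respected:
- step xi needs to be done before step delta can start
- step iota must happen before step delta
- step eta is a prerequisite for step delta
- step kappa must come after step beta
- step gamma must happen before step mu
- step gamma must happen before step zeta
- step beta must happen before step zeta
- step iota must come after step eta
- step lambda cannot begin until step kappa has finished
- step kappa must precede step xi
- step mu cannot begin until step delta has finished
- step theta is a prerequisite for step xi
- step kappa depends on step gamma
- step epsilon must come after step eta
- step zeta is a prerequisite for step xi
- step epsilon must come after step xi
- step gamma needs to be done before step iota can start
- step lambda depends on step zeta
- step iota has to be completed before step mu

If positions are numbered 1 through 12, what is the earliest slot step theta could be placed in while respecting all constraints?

Step theta has no prerequisites at all, so it can go in position 1.

1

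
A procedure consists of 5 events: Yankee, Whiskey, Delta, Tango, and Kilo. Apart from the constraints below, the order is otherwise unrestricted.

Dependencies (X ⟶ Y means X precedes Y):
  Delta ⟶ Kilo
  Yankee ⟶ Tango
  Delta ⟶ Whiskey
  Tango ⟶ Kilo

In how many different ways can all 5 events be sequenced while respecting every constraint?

The events with no prerequisites are Yankee, Delta; any of them can be placed first.
Counting all ways to extend the partial order to a total order gives 9.

9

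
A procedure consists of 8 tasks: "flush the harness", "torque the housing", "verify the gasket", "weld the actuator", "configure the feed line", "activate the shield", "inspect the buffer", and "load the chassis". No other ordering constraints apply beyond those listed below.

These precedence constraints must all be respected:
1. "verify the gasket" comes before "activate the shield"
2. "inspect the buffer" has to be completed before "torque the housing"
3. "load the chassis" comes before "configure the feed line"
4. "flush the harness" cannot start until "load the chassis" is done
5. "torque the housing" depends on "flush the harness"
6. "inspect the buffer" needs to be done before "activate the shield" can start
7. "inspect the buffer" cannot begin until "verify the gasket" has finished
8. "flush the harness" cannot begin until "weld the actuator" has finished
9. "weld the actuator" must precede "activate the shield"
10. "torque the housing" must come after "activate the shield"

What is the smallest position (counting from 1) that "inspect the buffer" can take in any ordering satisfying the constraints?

2

Working backwards through the constraints from "inspect the buffer", its only required predecessor is "verify the gasket".
With 1 mandatory predecessor, the earliest "inspect the buffer" can sit is position 1+1 = 2, and placing just that one first achieves it.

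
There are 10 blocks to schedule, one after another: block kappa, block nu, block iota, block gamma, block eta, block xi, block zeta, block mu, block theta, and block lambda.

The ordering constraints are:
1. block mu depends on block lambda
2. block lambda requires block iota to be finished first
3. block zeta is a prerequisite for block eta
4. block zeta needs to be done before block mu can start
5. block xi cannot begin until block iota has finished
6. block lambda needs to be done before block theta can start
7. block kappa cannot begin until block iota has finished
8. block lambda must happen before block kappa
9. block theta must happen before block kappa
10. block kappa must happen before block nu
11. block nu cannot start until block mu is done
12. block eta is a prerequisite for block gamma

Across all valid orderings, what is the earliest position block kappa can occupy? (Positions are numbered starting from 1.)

4

Working backwards through the constraints from block kappa, its full set of required predecessors is block iota, block theta, block lambda — 3 of them.
So at minimum 3 blocks come before block kappa, putting block kappa no earlier than position 4. That position is achievable by scheduling exactly those predecessors first.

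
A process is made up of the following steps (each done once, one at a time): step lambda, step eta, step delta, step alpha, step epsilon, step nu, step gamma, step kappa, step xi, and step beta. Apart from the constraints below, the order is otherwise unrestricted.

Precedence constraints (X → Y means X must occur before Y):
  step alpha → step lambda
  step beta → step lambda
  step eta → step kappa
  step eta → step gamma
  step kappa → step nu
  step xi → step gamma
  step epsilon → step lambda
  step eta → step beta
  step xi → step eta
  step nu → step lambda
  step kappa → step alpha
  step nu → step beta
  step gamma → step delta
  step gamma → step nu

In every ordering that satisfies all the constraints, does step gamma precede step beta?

Yes

There is a constraint chain step gamma → step nu → step beta.
So step gamma must precede step beta in any valid ordering.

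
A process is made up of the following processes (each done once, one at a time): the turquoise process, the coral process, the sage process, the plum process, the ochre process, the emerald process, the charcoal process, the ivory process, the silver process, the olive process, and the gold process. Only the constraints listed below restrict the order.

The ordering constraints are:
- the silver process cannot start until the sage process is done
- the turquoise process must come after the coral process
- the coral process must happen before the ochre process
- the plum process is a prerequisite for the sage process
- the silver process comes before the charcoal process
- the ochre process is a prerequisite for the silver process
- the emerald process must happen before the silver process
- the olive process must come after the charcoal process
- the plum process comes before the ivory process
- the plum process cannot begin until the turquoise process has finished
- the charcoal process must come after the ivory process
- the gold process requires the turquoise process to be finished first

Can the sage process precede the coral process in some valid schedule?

There is a dependency chain the coral process → the turquoise process → the plum process → the sage process, so the sage process always comes after the coral process.
So no valid ordering can have the sage process before the coral process.

No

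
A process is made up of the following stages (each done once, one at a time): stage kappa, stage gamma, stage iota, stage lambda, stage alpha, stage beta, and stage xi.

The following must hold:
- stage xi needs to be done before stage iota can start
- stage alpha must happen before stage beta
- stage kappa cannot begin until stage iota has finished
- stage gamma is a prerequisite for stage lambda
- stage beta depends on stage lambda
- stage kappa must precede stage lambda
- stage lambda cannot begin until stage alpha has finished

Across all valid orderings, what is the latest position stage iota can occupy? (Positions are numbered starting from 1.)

4

The stages that are forced after stage iota, directly or by a chain of constraints, are stage kappa, stage lambda, stage beta. That's 3 stages.
With 3 mandatory successors out of 7 stages total, the latest slot for stage iota is 7−3 = 4, and it's reachable by doing all non-successors before stage iota.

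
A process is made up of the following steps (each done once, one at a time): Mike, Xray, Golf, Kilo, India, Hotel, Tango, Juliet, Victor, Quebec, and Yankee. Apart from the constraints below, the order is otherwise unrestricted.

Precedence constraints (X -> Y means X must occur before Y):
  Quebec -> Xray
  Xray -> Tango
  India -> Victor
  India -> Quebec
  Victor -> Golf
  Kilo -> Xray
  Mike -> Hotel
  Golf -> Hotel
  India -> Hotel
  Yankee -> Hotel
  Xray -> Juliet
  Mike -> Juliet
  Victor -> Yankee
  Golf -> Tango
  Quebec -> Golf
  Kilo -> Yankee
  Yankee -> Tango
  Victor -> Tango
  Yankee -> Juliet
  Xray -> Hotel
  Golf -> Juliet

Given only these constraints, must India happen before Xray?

Yes

Chaining the stated constraints: India → Quebec → Xray.
So India must precede Xray in any valid ordering.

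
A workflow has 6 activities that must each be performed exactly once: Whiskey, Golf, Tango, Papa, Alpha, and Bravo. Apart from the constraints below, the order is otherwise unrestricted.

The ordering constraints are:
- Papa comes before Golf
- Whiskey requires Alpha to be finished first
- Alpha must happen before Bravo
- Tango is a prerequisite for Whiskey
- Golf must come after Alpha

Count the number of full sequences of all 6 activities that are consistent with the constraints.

3 activities have no prerequisites (Tango, Papa, Alpha), so any of them could come first.
Counting all ways to extend the partial order to a total order gives 66.

66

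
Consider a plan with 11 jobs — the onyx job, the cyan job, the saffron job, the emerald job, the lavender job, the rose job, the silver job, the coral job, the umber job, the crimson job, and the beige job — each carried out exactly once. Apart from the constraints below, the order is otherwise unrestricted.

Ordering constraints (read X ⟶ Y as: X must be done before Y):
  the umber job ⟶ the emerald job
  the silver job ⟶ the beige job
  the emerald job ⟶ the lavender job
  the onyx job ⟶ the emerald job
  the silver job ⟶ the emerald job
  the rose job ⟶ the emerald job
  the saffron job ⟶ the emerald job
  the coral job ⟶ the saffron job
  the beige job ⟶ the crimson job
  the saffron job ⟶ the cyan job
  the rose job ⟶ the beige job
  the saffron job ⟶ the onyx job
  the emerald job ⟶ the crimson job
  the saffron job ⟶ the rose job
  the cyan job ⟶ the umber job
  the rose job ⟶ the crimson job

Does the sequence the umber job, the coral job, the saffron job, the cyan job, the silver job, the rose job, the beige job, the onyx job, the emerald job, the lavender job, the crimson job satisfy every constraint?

Here the cyan job comes after the umber job.
Since the cyan job is required before the umber job, the ordering is invalid.

No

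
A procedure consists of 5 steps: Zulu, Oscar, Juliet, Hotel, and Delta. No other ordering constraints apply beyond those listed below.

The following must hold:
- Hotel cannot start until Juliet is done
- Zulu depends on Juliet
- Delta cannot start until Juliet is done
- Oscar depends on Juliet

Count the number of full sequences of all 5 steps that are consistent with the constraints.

24

Juliet is the only step with nothing required before it, so every ordering starts there.
Systematically extending each partial ordering one step at a time and counting, there are 24 complete orderings.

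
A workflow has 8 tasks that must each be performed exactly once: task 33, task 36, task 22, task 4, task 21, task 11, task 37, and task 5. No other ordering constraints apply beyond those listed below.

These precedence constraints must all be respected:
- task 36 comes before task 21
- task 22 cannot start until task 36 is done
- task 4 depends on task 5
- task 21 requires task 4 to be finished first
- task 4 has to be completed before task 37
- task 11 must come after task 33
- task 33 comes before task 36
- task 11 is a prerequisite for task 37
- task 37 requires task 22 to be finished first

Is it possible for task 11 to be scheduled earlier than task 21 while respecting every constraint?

Yes

Nothing in the constraints forces task 21 before task 11 — there is no chain from task 21 to task 11.
That means at least one valid schedule has task 11 before task 21.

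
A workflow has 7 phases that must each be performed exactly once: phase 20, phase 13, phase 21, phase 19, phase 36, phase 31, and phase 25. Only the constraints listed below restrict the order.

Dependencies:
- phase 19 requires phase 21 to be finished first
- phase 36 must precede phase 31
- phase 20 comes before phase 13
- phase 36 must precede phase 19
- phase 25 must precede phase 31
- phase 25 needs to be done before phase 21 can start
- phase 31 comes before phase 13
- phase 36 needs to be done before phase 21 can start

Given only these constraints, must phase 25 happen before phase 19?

Yes

Chaining the stated constraints: phase 25 → phase 21 → phase 19.
So phase 25 must precede phase 19 in any valid ordering.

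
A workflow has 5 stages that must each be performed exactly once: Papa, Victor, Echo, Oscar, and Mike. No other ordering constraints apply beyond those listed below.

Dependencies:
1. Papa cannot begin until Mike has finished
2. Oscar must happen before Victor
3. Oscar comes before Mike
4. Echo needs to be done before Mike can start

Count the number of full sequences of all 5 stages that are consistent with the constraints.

The stages with no prerequisites are Echo, Oscar; any of them can be placed first.
Systematically extending each partial ordering one stage at a time and counting, there are 7 complete orderings.

7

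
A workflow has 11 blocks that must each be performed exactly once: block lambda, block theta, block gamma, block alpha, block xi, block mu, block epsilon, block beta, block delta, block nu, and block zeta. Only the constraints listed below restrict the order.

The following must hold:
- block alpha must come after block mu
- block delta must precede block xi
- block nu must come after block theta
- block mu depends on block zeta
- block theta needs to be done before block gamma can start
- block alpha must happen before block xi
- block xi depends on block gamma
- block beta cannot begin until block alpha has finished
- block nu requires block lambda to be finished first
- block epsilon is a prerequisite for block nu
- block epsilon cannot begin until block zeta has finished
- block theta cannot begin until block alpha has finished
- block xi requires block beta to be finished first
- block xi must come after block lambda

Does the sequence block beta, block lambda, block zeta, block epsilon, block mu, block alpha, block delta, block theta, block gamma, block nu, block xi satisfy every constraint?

No

In the proposed order, block beta appears before block alpha.
Since block alpha is required before block beta, the ordering is invalid.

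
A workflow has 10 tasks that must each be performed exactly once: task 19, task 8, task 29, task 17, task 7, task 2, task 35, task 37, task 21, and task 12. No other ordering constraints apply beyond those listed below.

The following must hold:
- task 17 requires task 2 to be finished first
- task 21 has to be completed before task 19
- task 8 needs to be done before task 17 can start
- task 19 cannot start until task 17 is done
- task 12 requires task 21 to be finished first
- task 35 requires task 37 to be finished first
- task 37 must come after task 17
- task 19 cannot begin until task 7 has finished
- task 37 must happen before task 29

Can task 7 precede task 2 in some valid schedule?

Yes

Nothing in the constraints forces task 2 before task 7 — there is no chain from task 2 to task 7.
So a valid ordering placing task 7 earlier than task 2 exists.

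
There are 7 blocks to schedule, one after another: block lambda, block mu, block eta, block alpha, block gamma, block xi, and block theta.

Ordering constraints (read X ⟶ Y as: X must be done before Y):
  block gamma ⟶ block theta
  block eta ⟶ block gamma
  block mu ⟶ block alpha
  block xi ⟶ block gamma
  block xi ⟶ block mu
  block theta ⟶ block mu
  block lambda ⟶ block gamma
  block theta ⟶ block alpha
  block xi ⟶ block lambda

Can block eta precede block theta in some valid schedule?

Yes

Every valid ordering already has block eta before block theta (the constraints require it), so in particular at least one does.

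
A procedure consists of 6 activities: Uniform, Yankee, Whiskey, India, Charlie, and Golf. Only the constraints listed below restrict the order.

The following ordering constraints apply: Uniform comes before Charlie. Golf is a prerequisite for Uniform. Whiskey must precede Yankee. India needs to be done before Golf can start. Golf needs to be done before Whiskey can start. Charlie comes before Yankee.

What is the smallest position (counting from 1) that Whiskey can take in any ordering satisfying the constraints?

Working backwards through the constraints from Whiskey, its full set of required predecessors is India, Golf — 2 of them.
With 2 mandatory predecessors, the earliest Whiskey can sit is position 2+1 = 3, and placing just those 2 first achieves it.

3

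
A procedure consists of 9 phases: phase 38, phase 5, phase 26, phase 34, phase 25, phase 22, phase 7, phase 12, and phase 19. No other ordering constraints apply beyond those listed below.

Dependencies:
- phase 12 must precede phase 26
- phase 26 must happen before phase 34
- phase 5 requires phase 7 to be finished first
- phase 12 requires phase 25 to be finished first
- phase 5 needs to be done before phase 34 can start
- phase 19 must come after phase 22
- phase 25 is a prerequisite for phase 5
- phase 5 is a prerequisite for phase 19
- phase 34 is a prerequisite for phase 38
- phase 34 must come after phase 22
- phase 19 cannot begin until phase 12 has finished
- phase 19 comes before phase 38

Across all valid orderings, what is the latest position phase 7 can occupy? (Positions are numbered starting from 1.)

Following every chain forward from phase 7, the phases that must come later are phase 38, phase 5, phase 34, phase 19 — 4 of them.
So at least 4 phases follow phase 7, putting phase 7 no later than position 5. That position is achievable by scheduling everything else first.

5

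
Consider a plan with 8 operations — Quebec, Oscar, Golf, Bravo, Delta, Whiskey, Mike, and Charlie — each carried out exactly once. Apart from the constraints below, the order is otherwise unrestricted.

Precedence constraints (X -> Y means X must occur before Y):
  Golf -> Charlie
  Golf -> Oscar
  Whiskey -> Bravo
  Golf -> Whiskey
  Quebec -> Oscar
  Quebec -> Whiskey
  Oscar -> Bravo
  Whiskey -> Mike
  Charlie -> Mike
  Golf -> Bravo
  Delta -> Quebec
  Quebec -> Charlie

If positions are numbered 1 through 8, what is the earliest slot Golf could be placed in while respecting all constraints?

1

Nothing is required before Golf; it can be the very first operation.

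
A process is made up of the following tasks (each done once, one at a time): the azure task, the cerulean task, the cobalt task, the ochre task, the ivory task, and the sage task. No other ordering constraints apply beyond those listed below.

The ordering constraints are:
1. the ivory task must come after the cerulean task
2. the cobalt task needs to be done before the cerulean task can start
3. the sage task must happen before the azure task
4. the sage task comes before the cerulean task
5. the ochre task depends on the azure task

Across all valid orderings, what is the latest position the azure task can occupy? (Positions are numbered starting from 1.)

Following the constraints forward from the azure task, its only required successor is the ochre task.
With 1 mandatory successor out of 6 tasks total, the latest slot for the azure task is 6−1 = 5, and it's reachable by doing all non-successors before the azure task.

5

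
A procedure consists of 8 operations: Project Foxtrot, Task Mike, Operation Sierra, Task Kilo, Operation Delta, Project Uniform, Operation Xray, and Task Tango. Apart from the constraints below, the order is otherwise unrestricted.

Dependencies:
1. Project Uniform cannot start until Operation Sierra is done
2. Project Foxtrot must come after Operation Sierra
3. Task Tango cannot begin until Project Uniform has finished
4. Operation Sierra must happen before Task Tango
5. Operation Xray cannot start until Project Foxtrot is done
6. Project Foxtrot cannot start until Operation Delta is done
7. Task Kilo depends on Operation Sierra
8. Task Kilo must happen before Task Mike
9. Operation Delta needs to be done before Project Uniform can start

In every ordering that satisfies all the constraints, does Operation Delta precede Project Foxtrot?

There is a constraint chain Operation Delta → Project Foxtrot.
So Operation Delta must precede Project Foxtrot in any valid ordering.

Yes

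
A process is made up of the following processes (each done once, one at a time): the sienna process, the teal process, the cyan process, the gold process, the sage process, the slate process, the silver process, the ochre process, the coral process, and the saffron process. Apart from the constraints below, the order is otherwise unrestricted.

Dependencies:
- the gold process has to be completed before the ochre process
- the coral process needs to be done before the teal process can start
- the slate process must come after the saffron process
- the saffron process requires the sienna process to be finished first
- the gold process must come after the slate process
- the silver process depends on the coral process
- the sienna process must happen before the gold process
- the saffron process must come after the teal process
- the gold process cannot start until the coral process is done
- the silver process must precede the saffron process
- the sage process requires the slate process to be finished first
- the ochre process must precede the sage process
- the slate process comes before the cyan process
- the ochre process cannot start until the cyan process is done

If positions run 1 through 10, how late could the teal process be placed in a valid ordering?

The processes that are forced after the teal process, directly or by a chain of constraints, are the cyan process, the gold process, the sage process, the slate process, the ochre process, the saffron process. That's 6 processes.
With 6 mandatory successors out of 10 processes total, the latest slot for the teal process is 10−6 = 4, and it's reachable by doing all non-successors before the teal process.

4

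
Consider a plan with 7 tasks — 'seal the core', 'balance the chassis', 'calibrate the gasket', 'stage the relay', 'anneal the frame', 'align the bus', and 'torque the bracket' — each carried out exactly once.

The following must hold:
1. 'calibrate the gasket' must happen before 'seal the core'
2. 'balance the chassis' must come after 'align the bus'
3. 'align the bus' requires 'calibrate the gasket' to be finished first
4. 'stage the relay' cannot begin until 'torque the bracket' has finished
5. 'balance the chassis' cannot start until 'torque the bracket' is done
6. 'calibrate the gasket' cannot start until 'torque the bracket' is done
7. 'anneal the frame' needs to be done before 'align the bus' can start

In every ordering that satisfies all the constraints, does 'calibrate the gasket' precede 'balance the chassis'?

Tracing the constraints gives a chain: 'calibrate the gasket' → 'align the bus' → 'balance the chassis'.
So 'calibrate the gasket' must precede 'balance the chassis' in any valid ordering.

Yes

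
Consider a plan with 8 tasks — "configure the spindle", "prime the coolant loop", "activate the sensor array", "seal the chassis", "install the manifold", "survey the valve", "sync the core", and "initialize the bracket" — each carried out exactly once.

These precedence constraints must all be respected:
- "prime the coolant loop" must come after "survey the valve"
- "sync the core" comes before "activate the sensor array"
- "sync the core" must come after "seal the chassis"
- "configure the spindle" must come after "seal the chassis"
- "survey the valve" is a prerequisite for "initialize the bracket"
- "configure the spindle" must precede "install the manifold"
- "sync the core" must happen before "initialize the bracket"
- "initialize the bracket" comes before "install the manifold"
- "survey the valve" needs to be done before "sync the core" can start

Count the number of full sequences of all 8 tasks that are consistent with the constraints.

The tasks with no prerequisites are "seal the chassis", "survey the valve"; any of them can be placed first.
Enumerating by repeatedly choosing an available task (one whose prerequisites are all placed) gives 158 distinct complete orderings.

158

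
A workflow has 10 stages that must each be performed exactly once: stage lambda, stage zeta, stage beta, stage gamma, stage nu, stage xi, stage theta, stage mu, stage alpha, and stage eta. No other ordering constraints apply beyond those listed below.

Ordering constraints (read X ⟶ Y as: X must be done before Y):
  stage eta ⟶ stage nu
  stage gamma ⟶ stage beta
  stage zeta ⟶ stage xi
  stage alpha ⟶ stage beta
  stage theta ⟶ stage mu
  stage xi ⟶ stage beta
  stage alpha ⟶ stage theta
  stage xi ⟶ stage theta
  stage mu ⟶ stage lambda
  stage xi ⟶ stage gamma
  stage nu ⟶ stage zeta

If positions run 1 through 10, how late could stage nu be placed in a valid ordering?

3

The stages that are forced after stage nu, directly or by a chain of constraints, are stage lambda, stage zeta, stage beta, stage gamma, stage xi, stage theta, stage mu. That's 7 stages.
With 7 mandatory successors out of 10 stages total, the latest slot for stage nu is 10−7 = 3, and it's reachable by doing all non-successors before stage nu.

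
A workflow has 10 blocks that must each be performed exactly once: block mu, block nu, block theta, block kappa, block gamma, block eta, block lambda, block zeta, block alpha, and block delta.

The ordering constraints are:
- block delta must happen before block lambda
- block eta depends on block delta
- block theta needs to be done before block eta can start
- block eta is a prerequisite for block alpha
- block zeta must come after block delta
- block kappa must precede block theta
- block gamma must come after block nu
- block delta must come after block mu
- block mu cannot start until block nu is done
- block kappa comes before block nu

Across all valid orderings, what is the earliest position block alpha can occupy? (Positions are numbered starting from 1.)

7

The blocks that are forced before block alpha, directly or transitively, are block mu, block nu, block theta, block kappa, block eta, block delta. That's 6 blocks.
With 6 mandatory predecessors, the earliest block alpha can sit is position 6+1 = 7, and placing just those 6 first achieves it.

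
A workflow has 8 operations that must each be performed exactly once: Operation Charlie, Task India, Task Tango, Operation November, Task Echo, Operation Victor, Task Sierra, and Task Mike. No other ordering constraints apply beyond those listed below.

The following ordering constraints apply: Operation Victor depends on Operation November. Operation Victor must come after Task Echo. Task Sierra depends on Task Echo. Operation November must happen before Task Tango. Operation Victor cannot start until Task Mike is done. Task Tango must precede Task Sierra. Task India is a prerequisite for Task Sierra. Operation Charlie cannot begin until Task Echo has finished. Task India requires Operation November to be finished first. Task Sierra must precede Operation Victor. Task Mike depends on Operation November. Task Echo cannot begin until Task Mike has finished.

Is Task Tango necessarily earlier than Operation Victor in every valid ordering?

Chaining the stated constraints: Task Tango → Task Sierra → Operation Victor.
That forces Task Tango before Operation Victor in every valid schedule.

Yes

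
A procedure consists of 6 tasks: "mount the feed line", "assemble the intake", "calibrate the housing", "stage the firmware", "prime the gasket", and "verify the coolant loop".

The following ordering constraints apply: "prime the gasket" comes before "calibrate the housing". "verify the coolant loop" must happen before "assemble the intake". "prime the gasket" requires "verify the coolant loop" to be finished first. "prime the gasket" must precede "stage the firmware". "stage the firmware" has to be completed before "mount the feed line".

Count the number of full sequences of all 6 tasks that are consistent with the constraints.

Only "verify the coolant loop" has no prerequisites, so it must go first.
Systematically extending each partial ordering one task at a time and counting, there are 15 complete orderings.

15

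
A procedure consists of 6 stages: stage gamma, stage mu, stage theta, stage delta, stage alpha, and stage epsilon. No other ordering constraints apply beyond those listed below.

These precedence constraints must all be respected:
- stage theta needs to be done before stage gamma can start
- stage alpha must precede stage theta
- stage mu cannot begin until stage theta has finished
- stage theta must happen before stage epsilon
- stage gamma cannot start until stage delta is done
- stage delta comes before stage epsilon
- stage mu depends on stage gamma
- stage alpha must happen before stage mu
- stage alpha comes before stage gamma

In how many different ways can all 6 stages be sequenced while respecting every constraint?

9

2 stages have no prerequisites (stage delta, stage alpha), so any of them could come first.
Systematically extending each partial ordering one stage at a time and counting, there are 9 complete orderings.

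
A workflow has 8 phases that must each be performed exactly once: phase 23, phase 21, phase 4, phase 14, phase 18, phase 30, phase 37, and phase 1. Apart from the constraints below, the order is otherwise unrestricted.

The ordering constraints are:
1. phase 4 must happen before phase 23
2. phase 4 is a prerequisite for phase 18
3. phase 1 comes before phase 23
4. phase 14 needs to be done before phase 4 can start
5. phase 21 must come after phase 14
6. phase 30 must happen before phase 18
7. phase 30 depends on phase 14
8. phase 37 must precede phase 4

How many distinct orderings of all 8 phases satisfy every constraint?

3 phases have no prerequisites (phase 14, phase 37, phase 1), so any of them could come first.
Enumerating by repeatedly choosing an available phase (one whose prerequisites are all placed) gives 398 distinct complete orderings.

398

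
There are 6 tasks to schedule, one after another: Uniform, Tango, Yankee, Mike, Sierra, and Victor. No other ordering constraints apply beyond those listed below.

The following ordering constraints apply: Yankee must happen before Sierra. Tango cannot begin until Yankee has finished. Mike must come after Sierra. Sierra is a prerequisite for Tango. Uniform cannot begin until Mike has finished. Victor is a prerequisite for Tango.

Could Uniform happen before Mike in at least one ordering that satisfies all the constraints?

No

There is a dependency chain Mike → Uniform, so Uniform always comes after Mike.
Hence Uniform can never be scheduled before Mike.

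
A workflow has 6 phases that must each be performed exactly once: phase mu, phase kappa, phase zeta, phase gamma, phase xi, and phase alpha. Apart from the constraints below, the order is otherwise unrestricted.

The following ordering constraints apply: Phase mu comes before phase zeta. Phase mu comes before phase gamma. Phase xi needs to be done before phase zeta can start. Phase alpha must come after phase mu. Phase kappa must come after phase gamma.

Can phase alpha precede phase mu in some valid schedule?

No

Following phase mu → phase alpha, phase mu must precede phase alpha in every valid ordering.
Hence phase alpha can never be scheduled before phase mu.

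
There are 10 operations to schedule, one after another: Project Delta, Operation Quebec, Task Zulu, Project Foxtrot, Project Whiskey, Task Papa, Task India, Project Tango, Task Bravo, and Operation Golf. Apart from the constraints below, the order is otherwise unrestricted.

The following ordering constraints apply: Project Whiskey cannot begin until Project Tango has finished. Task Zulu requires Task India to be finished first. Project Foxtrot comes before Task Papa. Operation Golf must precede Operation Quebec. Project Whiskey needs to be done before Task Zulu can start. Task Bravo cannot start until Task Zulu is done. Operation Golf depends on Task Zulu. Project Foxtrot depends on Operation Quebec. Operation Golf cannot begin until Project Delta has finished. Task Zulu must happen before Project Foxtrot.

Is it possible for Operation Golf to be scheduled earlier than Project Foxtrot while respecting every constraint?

Yes

Operation Golf is actually forced before Project Foxtrot by the constraints, so certainly some valid ordering has Operation Golf first.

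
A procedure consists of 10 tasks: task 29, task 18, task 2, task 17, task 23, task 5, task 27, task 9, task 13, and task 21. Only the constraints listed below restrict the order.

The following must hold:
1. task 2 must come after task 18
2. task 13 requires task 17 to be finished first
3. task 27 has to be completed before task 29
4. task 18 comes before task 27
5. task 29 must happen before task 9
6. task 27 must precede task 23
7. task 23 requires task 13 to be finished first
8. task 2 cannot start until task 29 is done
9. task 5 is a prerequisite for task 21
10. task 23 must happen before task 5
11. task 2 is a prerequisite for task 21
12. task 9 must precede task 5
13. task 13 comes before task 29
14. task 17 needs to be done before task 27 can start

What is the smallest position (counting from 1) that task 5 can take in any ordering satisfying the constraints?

8

Working backwards through the constraints from task 5, its full set of required predecessors is task 29, task 18, task 17, task 23, task 27, task 9, task 13 — 7 of them.
With 7 mandatory predecessors, the earliest task 5 can sit is position 7+1 = 8, and placing just those 7 first achieves it.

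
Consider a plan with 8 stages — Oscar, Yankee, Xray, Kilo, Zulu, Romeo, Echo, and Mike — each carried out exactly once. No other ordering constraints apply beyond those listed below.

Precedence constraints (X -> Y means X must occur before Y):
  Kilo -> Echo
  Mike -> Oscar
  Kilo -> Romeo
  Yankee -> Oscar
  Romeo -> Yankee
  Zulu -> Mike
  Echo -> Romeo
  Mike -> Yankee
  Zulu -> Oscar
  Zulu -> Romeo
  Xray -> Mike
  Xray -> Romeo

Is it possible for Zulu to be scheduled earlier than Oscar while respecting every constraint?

Zulu is actually forced before Oscar by the constraints, so certainly some valid ordering has Zulu first.

Yes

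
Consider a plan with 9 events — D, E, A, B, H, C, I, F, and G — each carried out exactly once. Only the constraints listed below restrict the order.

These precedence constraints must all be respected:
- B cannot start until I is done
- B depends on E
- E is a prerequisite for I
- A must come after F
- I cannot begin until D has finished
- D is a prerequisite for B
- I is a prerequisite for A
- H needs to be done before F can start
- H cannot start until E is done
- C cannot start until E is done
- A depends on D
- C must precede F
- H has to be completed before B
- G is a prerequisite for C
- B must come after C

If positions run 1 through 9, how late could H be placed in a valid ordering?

The events that are forced after H, directly or by a chain of constraints, are A, B, F. That's 3 events.
With 3 mandatory successors out of 9 events total, the latest slot for H is 9−3 = 6, and it's reachable by doing all non-successors before H.

6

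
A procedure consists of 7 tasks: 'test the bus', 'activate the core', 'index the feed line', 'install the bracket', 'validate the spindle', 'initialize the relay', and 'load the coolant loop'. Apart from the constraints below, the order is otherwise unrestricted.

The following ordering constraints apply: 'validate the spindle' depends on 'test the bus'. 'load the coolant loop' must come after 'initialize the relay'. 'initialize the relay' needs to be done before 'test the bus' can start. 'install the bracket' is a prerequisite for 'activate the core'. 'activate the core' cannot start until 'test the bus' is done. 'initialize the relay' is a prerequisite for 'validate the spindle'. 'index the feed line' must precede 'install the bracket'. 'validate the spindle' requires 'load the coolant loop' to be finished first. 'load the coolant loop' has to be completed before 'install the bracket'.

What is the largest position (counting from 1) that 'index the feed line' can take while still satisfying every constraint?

5

Following every chain forward from 'index the feed line', the tasks that must come later are 'activate the core', 'install the bracket' — 2 of them.
With 2 mandatory successors out of 7 tasks total, the latest slot for 'index the feed line' is 7−2 = 5, and it's reachable by doing all non-successors before 'index the feed line'.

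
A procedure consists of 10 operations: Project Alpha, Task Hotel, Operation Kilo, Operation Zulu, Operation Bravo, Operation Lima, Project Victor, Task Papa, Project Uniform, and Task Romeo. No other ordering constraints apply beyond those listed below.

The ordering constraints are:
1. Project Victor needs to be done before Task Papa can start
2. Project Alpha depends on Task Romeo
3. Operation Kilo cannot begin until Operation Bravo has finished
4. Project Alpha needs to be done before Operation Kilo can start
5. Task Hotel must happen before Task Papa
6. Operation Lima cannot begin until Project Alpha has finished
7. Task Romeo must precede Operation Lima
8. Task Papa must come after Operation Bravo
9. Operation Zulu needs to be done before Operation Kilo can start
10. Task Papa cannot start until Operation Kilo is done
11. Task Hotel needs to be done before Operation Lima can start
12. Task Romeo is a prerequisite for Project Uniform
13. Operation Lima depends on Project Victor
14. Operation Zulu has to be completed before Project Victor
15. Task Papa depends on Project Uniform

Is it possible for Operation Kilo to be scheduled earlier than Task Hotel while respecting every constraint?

The constraints leave Operation Kilo and Task Hotel unordered relative to each other; nothing requires Task Hotel earlier.
So a valid ordering placing Operation Kilo earlier than Task Hotel exists.

Yes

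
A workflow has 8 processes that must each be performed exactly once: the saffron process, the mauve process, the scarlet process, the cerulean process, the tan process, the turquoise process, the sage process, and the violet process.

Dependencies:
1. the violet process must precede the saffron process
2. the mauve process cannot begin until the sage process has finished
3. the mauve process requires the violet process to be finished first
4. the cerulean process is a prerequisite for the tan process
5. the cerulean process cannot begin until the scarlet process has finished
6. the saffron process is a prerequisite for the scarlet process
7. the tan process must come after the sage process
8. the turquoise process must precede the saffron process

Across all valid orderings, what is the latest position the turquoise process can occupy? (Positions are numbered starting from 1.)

Following every chain forward from the turquoise process, the processes that must come later are the saffron process, the scarlet process, the cerulean process, the tan process — 4 of them.
So at least 4 processes follow the turquoise process, putting the turquoise process no later than position 4. That position is achievable by scheduling everything else first.

4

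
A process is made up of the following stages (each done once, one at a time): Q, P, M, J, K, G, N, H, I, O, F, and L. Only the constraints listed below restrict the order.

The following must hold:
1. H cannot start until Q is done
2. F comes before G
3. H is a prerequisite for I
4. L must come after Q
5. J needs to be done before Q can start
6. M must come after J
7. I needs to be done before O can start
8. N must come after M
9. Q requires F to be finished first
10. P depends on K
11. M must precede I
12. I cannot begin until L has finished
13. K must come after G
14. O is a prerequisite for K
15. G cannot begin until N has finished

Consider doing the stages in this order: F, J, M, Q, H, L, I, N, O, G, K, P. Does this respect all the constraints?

Every stated constraint is respected: F sits at position 1, ahead of G at position 10, and each of the other listed pairs likewise has the predecessor earlier in the sequence.

Yes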